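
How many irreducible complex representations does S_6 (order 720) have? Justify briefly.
11

Working: The number of irreducible complex representations of a finite group equals its number of conjugacy classes. Conjugacy classes in S_6 correspond to cycle types, i.e. partitions of 6; there are p(6) = 11 of them, so S_6 (order 720) has exactly 11 irreducible complex representations.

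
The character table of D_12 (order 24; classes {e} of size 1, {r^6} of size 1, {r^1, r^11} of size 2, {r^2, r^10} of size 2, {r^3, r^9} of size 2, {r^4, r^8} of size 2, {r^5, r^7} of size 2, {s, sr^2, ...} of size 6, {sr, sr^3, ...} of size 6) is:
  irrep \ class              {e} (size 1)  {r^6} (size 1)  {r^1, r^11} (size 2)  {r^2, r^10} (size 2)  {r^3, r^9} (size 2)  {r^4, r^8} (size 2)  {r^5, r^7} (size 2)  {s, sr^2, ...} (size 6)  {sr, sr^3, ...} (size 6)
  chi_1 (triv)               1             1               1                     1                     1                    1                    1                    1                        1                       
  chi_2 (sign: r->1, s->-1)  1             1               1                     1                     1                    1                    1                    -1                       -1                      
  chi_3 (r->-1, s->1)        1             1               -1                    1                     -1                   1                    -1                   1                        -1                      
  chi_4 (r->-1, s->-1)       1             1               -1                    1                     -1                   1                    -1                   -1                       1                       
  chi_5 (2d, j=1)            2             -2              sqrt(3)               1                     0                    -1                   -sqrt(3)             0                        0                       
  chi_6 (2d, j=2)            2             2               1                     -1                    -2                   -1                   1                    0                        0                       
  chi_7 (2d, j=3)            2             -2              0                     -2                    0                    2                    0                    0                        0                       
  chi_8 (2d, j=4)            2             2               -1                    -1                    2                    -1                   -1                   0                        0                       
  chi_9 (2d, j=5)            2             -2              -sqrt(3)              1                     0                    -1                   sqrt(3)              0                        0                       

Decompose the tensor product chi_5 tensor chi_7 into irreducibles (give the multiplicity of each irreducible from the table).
chi_5 tensor chi_7 = chi_6 + chi_8 (all other irreducibles have multiplicity 0).

Why: The character of a tensor product is the pointwise product (chi_5 * chi_7)(C) = chi_5(C) * chi_7(C):
  {e}: (2)*(2), {r^6}: (-2)*(-2), {r^1, r^11}: (sqrt(3))*(0), {r^2, r^10}: (1)*(-2), {r^3, r^9}: (0)*(0), {r^4, r^8}: (-1)*(2), {r^5, r^7}: (-sqrt(3))*(0), {s, sr^2, ...}: (0)*(0), {sr, sr^3, ...}: (0)*(0)
so (chi_5 * chi_7) takes values
  {e} -> 4, {r^6} -> 4, {r^1, r^11} -> 0, {r^2, r^10} -> -2, {r^3, r^9} -> 0, {r^4, r^8} -> -2, {r^5, r^7} -> 0, {s, sr^2, ...} -> 0, {sr, sr^3, ...} -> 0.
Now take the inner product of this character with each irreducible chi from the table, <chi_5*chi_7, chi> = (1/24) sum_C |C| (chi_5*chi_7)(C) conj(chi(C)):
  <chi_5*chi_7, chi_1> = (1/24)[1*(4)*conj(1) + 1*(4)*conj(1) + 2*(0)*conj(1) + 2*(-2)*conj(1) + 2*(0)*conj(1) + 2*(-2)*conj(1) + 2*(0)*conj(1) + 6*(0)*conj(1) + 6*(0)*conj(1)]
      = (1/24)[(4) + (4) + (0) + (-4) + (0) + (-4) + (0) + (0) + (0)] = 0/24 = 0
  <chi_5*chi_7, chi_2> = (1/24)[1*(4)*conj(1) + 1*(4)*conj(1) + 2*(0)*conj(1) + 2*(-2)*conj(1) + 2*(0)*conj(1) + 2*(-2)*conj(1) + 2*(0)*conj(1) + 6*(0)*conj(-1) + 6*(0)*conj(-1)]
      = (1/24)[(4) + (4) + (0) + (-4) + (0) + (-4) + (0) + (0) + (0)] = 0/24 = 0
  <chi_5*chi_7, chi_3> = (1/24)[1*(4)*conj(1) + 1*(4)*conj(1) + 2*(0)*conj(-1) + 2*(-2)*conj(1) + 2*(0)*conj(-1) + 2*(-2)*conj(1) + 2*(0)*conj(-1) + 6*(0)*conj(1) + 6*(0)*conj(-1)]
      = (1/24)[(4) + (4) + (0) + (-4) + (0) + (-4) + (0) + (0) + (0)] = 0/24 = 0
  <chi_5*chi_7, chi_4> = (1/24)[1*(4)*conj(1) + 1*(4)*conj(1) + 2*(0)*conj(-1) + 2*(-2)*conj(1) + 2*(0)*conj(-1) + 2*(-2)*conj(1) + 2*(0)*conj(-1) + 6*(0)*conj(-1) + 6*(0)*conj(1)]
      = (1/24)[(4) + (4) + (0) + (-4) + (0) + (-4) + (0) + (0) + (0)] = 0/24 = 0
  <chi_5*chi_7, chi_5> = (1/24)[1*(4)*conj(2) + 1*(4)*conj(-2) + 2*(0)*conj(sqrt(3)) + 2*(-2)*conj(1) + 2*(0)*conj(0) + 2*(-2)*conj(-1) + 2*(0)*conj(-sqrt(3)) + 6*(0)*conj(0) + 6*(0)*conj(0)]
      = (1/24)[(8) + (-8) + (0) + (-4) + (0) + (4) + (0) + (0) + (0)] = 0/24 = 0
  <chi_5*chi_7, chi_6> = (1/24)[1*(4)*conj(2) + 1*(4)*conj(2) + 2*(0)*conj(1) + 2*(-2)*conj(-1) + 2*(0)*conj(-2) + 2*(-2)*conj(-1) + 2*(0)*conj(1) + 6*(0)*conj(0) + 6*(0)*conj(0)]
      = (1/24)[(8) + (8) + (0) + (4) + (0) + (4) + (0) + (0) + (0)] = 24/24 = 1
  <chi_5*chi_7, chi_7> = (1/24)[1*(4)*conj(2) + 1*(4)*conj(-2) + 2*(0)*conj(0) + 2*(-2)*conj(-2) + 2*(0)*conj(0) + 2*(-2)*conj(2) + 2*(0)*conj(0) + 6*(0)*conj(0) + 6*(0)*conj(0)]
      = (1/24)[(8) + (-8) + (0) + (8) + (0) + (-8) + (0) + (0) + (0)] = 0/24 = 0
  <chi_5*chi_7, chi_8> = (1/24)[1*(4)*conj(2) + 1*(4)*conj(2) + 2*(0)*conj(-1) + 2*(-2)*conj(-1) + 2*(0)*conj(2) + 2*(-2)*conj(-1) + 2*(0)*conj(-1) + 6*(0)*conj(0) + 6*(0)*conj(0)]
      = (1/24)[(8) + (8) + (0) + (4) + (0) + (4) + (0) + (0) + (0)] = 24/24 = 1
  <chi_5*chi_7, chi_9> = (1/24)[1*(4)*conj(2) + 1*(4)*conj(-2) + 2*(0)*conj(-sqrt(3)) + 2*(-2)*conj(1) + 2*(0)*conj(0) + 2*(-2)*conj(-1) + 2*(0)*conj(sqrt(3)) + 6*(0)*conj(0) + 6*(0)*conj(0)]
      = (1/24)[(8) + (-8) + (0) + (-4) + (0) + (4) + (0) + (0) + (0)] = 0/24 = 0
Hence the multiplicities are chi_6: 1, chi_8: 1. Dimension check: dim(chi_5)*dim(chi_7) = 2*2 = 4 and sum (mult * dim) = 1*2 + 1*2 = 4.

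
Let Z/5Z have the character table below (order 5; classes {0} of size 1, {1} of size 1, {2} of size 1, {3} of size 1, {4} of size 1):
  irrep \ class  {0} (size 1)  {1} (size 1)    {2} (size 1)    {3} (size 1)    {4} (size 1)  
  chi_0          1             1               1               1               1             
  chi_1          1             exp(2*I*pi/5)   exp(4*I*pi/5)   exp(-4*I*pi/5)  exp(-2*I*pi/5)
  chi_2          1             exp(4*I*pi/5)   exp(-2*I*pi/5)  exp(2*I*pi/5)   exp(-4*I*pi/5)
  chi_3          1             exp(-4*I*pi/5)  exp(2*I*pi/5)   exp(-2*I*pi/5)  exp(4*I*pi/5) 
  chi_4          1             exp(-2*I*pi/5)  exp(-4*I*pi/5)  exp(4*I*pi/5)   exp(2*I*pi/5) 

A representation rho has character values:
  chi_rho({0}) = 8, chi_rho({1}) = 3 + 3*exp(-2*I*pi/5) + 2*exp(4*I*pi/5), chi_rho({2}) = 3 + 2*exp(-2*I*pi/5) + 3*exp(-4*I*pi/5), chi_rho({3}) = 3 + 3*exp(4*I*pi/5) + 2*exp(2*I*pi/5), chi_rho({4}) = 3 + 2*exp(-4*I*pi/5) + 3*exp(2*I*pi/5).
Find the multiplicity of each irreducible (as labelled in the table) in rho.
Multiplicities: chi_0: 3, chi_1: 0, chi_2: 2, chi_3: 0, chi_4: 3.

Explanation: Use <chi_rho, chi> = (1/|G|) sum_C |C| * chi_rho(C) * conj(chi(C)) with |G| = 5 for each irreducible chi in the table:
  <chi_rho, chi_0> = (1/5)[1*(8)*conj(1) + 1*(3 + 3*exp(-2*I*pi/5) + 2*exp(4*I*pi/5))*conj(1) + 1*(3 + 2*exp(-2*I*pi/5) + 3*exp(-4*I*pi/5))*conj(1) + 1*(3 + 3*exp(4*I*pi/5) + 2*exp(2*I*pi/5))*conj(1) + 1*(3 + 2*exp(-4*I*pi/5) + 3*exp(2*I*pi/5))*conj(1)]
      = (1/5)[(8) + (3 + 3*exp(-2*I*pi/5) + 2*exp(4*I*pi/5)) + (3 + 2*exp(-2*I*pi/5) + 3*exp(-4*I*pi/5)) + (3 + 3*exp(4*I*pi/5) + 2*exp(2*I*pi/5)) + (3 + 2*exp(-4*I*pi/5) + 3*exp(2*I*pi/5))] = 15/5 = 3
  <chi_rho, chi_1> = (1/5)[1*(8)*conj(1) + 1*(3 + 3*exp(-2*I*pi/5) + 2*exp(4*I*pi/5))*conj(exp(2*I*pi/5)) + 1*(3 + 2*exp(-2*I*pi/5) + 3*exp(-4*I*pi/5))*conj(exp(4*I*pi/5)) + 1*(3 + 3*exp(4*I*pi/5) + 2*exp(2*I*pi/5))*conj(exp(-4*I*pi/5)) + 1*(3 + 2*exp(-4*I*pi/5) + 3*exp(2*I*pi/5))*conj(exp(-2*I*pi/5))]
      = (1/5)[(8) + (3*exp(-2*I*pi/5) + 3*exp(-4*I*pi/5) + 2*exp(2*I*pi/5)) + (3*exp(-4*I*pi/5) + 2*exp(4*I*pi/5) + 3*exp(2*I*pi/5)) + (3*exp(-2*I*pi/5) + 2*exp(-4*I*pi/5) + 3*exp(4*I*pi/5)) + (2*exp(-2*I*pi/5) + 3*exp(4*I*pi/5) + 3*exp(2*I*pi/5))] = 0/5 = 0
  <chi_rho, chi_2> = (1/5)[1*(8)*conj(1) + 1*(3 + 3*exp(-2*I*pi/5) + 2*exp(4*I*pi/5))*conj(exp(4*I*pi/5)) + 1*(3 + 2*exp(-2*I*pi/5) + 3*exp(-4*I*pi/5))*conj(exp(-2*I*pi/5)) + 1*(3 + 3*exp(4*I*pi/5) + 2*exp(2*I*pi/5))*conj(exp(2*I*pi/5)) + 1*(3 + 2*exp(-4*I*pi/5) + 3*exp(2*I*pi/5))*conj(exp(-4*I*pi/5))]
      = (1/5)[(8) + (2 + 3*exp(-4*I*pi/5) + 3*exp(4*I*pi/5)) + (2 + 3*exp(-2*I*pi/5) + 3*exp(2*I*pi/5)) + (2 + 3*exp(-2*I*pi/5) + 3*exp(2*I*pi/5)) + (2 + 3*exp(-4*I*pi/5) + 3*exp(4*I*pi/5))] = 10/5 = 2
  <chi_rho, chi_3> = (1/5)[1*(8)*conj(1) + 1*(3 + 3*exp(-2*I*pi/5) + 2*exp(4*I*pi/5))*conj(exp(-4*I*pi/5)) + 1*(3 + 2*exp(-2*I*pi/5) + 3*exp(-4*I*pi/5))*conj(exp(2*I*pi/5)) + 1*(3 + 3*exp(4*I*pi/5) + 2*exp(2*I*pi/5))*conj(exp(-2*I*pi/5)) + 1*(3 + 2*exp(-4*I*pi/5) + 3*exp(2*I*pi/5))*conj(exp(4*I*pi/5))]
      = (1/5)[(8) + (2*exp(-2*I*pi/5) + 3*exp(4*I*pi/5) + 3*exp(2*I*pi/5)) + (3*exp(-2*I*pi/5) + 2*exp(-4*I*pi/5) + 3*exp(4*I*pi/5)) + (3*exp(-4*I*pi/5) + 2*exp(4*I*pi/5) + 3*exp(2*I*pi/5)) + (3*exp(-2*I*pi/5) + 3*exp(-4*I*pi/5) + 2*exp(2*I*pi/5))] = 0/5 = 0
  <chi_rho, chi_4> = (1/5)[1*(8)*conj(1) + 1*(3 + 3*exp(-2*I*pi/5) + 2*exp(4*I*pi/5))*conj(exp(-2*I*pi/5)) + 1*(3 + 2*exp(-2*I*pi/5) + 3*exp(-4*I*pi/5))*conj(exp(-4*I*pi/5)) + 1*(3 + 3*exp(4*I*pi/5) + 2*exp(2*I*pi/5))*conj(exp(4*I*pi/5)) + 1*(3 + 2*exp(-4*I*pi/5) + 3*exp(2*I*pi/5))*conj(exp(2*I*pi/5))]
      = (1/5)[(8) + (3 + 2*exp(-4*I*pi/5) + 3*exp(2*I*pi/5)) + (3 + 3*exp(4*I*pi/5) + 2*exp(2*I*pi/5)) + (3 + 2*exp(-2*I*pi/5) + 3*exp(-4*I*pi/5)) + (3 + 3*exp(-2*I*pi/5) + 2*exp(4*I*pi/5))] = 15/5 = 3
(Exp terms are combined using exp(i*s)*conj(exp(i*t)) = exp(i*(s-t)), and sums of them are collapsed using the identity that for every m > 1 the m distinct m-th roots of unity sum to 0, e.g. 1 + exp(2*I*pi/3) + exp(-2*I*pi/3) = 0.)
Dimension check: dim(rho) = sum (mult * dim) = 3*1 + 0*1 + 2*1 + 0*1 + 3*1 = 8 = chi_rho(e) = 8.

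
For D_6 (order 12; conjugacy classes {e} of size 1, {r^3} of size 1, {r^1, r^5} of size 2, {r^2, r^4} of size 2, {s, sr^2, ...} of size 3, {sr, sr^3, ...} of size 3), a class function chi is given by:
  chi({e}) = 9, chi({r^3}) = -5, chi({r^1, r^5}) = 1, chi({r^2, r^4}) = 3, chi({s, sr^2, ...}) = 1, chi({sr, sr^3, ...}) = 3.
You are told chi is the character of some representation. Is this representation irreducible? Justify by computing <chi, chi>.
Not irreducible (reducible): <chi, chi> = 13 > 1.

Proof sketch: <chi, chi> = (1/|G|) sum_C |C| * |chi(C)|^2 = (1/12)[1*|9|^2 + 1*|-5|^2 + 2*|1|^2 + 2*|3|^2 + 3*|1|^2 + 3*|3|^2]
  = (1/12)[(81) + (25) + (2) + (18) + (3) + (27)] = 156/12 = 13.
A character is irreducible iff <chi, chi> = 1, so this representation is reducible.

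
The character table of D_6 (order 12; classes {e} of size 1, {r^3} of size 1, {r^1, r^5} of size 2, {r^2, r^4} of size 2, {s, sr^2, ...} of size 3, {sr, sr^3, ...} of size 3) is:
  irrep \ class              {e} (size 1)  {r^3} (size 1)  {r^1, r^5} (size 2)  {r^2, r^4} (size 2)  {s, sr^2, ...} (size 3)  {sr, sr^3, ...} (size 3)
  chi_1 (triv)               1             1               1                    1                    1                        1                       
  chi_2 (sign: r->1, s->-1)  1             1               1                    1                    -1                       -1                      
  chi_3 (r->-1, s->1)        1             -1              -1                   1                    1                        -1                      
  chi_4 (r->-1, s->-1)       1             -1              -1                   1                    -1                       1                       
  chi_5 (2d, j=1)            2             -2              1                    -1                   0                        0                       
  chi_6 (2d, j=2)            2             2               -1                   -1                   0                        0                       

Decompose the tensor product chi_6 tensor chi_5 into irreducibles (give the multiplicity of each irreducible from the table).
chi_6 tensor chi_5 = chi_3 + chi_4 + chi_5 (all other irreducibles have multiplicity 0).

Solution. The character of a tensor product is the pointwise product (chi_6 * chi_5)(C) = chi_6(C) * chi_5(C):
  {e}: (2)*(2), {r^3}: (2)*(-2), {r^1, r^5}: (-1)*(1), {r^2, r^4}: (-1)*(-1), {s, sr^2, ...}: (0)*(0), {sr, sr^3, ...}: (0)*(0)
so (chi_6 * chi_5) takes values
  {e} -> 4, {r^3} -> -4, {r^1, r^5} -> -1, {r^2, r^4} -> 1, {s, sr^2, ...} -> 0, {sr, sr^3, ...} -> 0.
Now take the inner product of this character with each irreducible chi from the table, <chi_6*chi_5, chi> = (1/12) sum_C |C| (chi_6*chi_5)(C) conj(chi(C)):
  <chi_6*chi_5, chi_1> = (1/12)[1*(4)*conj(1) + 1*(-4)*conj(1) + 2*(-1)*conj(1) + 2*(1)*conj(1) + 3*(0)*conj(1) + 3*(0)*conj(1)]
      = (1/12)[(4) + (-4) + (-2) + (2) + (0) + (0)] = 0/12 = 0
  <chi_6*chi_5, chi_2> = (1/12)[1*(4)*conj(1) + 1*(-4)*conj(1) + 2*(-1)*conj(1) + 2*(1)*conj(1) + 3*(0)*conj(-1) + 3*(0)*conj(-1)]
      = (1/12)[(4) + (-4) + (-2) + (2) + (0) + (0)] = 0/12 = 0
  <chi_6*chi_5, chi_3> = (1/12)[1*(4)*conj(1) + 1*(-4)*conj(-1) + 2*(-1)*conj(-1) + 2*(1)*conj(1) + 3*(0)*conj(1) + 3*(0)*conj(-1)]
      = (1/12)[(4) + (4) + (2) + (2) + (0) + (0)] = 12/12 = 1
  <chi_6*chi_5, chi_4> = (1/12)[1*(4)*conj(1) + 1*(-4)*conj(-1) + 2*(-1)*conj(-1) + 2*(1)*conj(1) + 3*(0)*conj(-1) + 3*(0)*conj(1)]
      = (1/12)[(4) + (4) + (2) + (2) + (0) + (0)] = 12/12 = 1
  <chi_6*chi_5, chi_5> = (1/12)[1*(4)*conj(2) + 1*(-4)*conj(-2) + 2*(-1)*conj(1) + 2*(1)*conj(-1) + 3*(0)*conj(0) + 3*(0)*conj(0)]
      = (1/12)[(8) + (8) + (-2) + (-2) + (0) + (0)] = 12/12 = 1
  <chi_6*chi_5, chi_6> = (1/12)[1*(4)*conj(2) + 1*(-4)*conj(2) + 2*(-1)*conj(-1) + 2*(1)*conj(-1) + 3*(0)*conj(0) + 3*(0)*conj(0)]
      = (1/12)[(8) + (-8) + (2) + (-2) + (0) + (0)] = 0/12 = 0
Hence the multiplicities are chi_3: 1, chi_4: 1, chi_5: 1. Dimension check: dim(chi_6)*dim(chi_5) = 2*2 = 4 and sum (mult * dim) = 1*1 + 1*1 + 1*2 = 4.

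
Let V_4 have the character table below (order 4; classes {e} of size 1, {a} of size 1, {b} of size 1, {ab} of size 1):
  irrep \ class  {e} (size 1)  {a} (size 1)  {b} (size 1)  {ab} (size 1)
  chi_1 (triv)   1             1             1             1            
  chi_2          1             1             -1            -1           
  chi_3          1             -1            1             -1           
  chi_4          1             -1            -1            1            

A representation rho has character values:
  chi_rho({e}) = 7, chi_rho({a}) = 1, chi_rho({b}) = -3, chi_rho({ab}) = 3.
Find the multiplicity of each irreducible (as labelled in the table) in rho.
Multiplicities: chi_1: 2, chi_2: 2, chi_3: 0, chi_4: 3.

Use <chi_rho, chi> = (1/|G|) sum_C |C| * chi_rho(C) * conj(chi(C)) with |G| = 4 for each irreducible chi in the table:
  <chi_rho, chi_1> = (1/4)[1*(7)*conj(1) + 1*(1)*conj(1) + 1*(-3)*conj(1) + 1*(3)*conj(1)]
      = (1/4)[(7) + (1) + (-3) + (3)] = 8/4 = 2
  <chi_rho, chi_2> = (1/4)[1*(7)*conj(1) + 1*(1)*conj(1) + 1*(-3)*conj(-1) + 1*(3)*conj(-1)]
      = (1/4)[(7) + (1) + (3) + (-3)] = 8/4 = 2
  <chi_rho, chi_3> = (1/4)[1*(7)*conj(1) + 1*(1)*conj(-1) + 1*(-3)*conj(1) + 1*(3)*conj(-1)]
      = (1/4)[(7) + (-1) + (-3) + (-3)] = 0/4 = 0
  <chi_rho, chi_4> = (1/4)[1*(7)*conj(1) + 1*(1)*conj(-1) + 1*(-3)*conj(-1) + 1*(3)*conj(1)]
      = (1/4)[(7) + (-1) + (3) + (3)] = 12/4 = 3
Dimension check: dim(rho) = sum (mult * dim) = 2*1 + 2*1 + 0*1 + 3*1 = 7 = chi_rho(e) = 7.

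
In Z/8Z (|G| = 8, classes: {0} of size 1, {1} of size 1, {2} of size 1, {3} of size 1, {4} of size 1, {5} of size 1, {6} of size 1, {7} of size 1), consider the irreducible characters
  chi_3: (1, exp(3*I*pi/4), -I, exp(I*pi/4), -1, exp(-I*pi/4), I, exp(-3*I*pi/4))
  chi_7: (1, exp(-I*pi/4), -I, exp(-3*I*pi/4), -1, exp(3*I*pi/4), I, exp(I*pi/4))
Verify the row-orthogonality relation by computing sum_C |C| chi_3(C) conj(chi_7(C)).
Sum = 0; so <chi_3, chi_7> = 0 (distinct irreducibles are orthogonal).

Solution. Compute term by term over conjugacy classes (|C| * chi_3(C) * conj(chi_7(C))):
  1*(1)*conj(1) + 1*(exp(3*I*pi/4))*conj(exp(-I*pi/4)) + 1*(-I)*conj(-I) + 1*(exp(I*pi/4))*conj(exp(-3*I*pi/4)) + 1*(-1)*conj(-1) + 1*(exp(-I*pi/4))*conj(exp(3*I*pi/4)) + 1*(I)*conj(I) + 1*(exp(-3*I*pi/4))*conj(exp(I*pi/4))
  = (1) + (-1) + (1) + (-1) + (1) + (-1) + (1) + (-1)
  = 0.
(Exp terms are combined using exp(i*s)*conj(exp(i*t)) = exp(i*(s-t)), and sums of them are collapsed using the identity that for every m > 1 the m distinct m-th roots of unity sum to 0, e.g. 1 + exp(2*I*pi/3) + exp(-2*I*pi/3) = 0.)
Dividing by |G| = 8 gives 0/8 = 0, matching the row-orthogonality relation <chi_3, chi_7> = [chi_3 = chi_7].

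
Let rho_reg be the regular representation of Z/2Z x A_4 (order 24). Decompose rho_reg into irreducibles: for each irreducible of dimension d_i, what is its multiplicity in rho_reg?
Each irreducible V_i of dimension d_i appears with multiplicity d_i, i.e. rho_reg = (direct sum over all irreducibles V_i) d_i V_i. The irreducible dimensions for Z/2Z x A_4 are 1, 1, 1, 1, 1, 1, 3, 3: 6 irreducibles of dimension 1, each with multiplicity 1; 2 irreducibles of dimension 3, each with multiplicity 3. Total dimension 6*1*1 + 2*3*3 = 24 = |G|.

Proof sketch: General theorem: in the regular representation of a finite group G, each irreducible appears with multiplicity equal to its dimension. Check: dim(rho_reg) = sum d_i^2 = 1 + 1 + 1 + 1 + 1 + 1 + 9 + 9 = 24 = |G|.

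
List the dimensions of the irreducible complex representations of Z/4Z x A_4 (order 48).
Dimensions: 1, 1, 1, 1, 1, 1, 1, 1, 1, 1, 1, 1, 3, 3, 3, 3

Proof sketch: There are 16 irreducibles (= number of conjugacy classes). Their dimensions d_i satisfy sum d_i^2 = |G| = 48: 1 + 1 + 1 + 1 + 1 + 1 + 1 + 1 + 1 + 1 + 1 + 1 + 9 + 9 + 9 + 9 = 48. (For the product with Z/4Z: each of the 4 1-dim characters of Z/4Z tensors with each irrep of A_4, giving 4 copies of each A_4-dimension.)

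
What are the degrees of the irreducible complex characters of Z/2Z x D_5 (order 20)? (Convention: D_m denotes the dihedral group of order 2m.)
Dimensions: 1, 1, 1, 1, 2, 2, 2, 2

There are 8 irreducibles (= number of conjugacy classes). Their dimensions d_i satisfy sum d_i^2 = |G| = 20: 1 + 1 + 1 + 1 + 4 + 4 + 4 + 4 = 20. (For the product with Z/2Z: each of the 2 1-dim characters of Z/2Z tensors with each irrep of D_5, giving 2 copies of each D_5-dimension.)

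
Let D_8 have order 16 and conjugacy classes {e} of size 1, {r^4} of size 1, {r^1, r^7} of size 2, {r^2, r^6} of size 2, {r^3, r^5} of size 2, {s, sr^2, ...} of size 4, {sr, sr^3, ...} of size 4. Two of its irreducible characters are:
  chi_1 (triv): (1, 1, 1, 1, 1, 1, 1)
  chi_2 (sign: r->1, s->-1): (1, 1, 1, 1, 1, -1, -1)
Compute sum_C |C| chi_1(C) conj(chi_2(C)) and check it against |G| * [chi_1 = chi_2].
Sum = 0; so <chi_1, chi_2> = 0 (distinct irreducibles are orthogonal).

Proof sketch: Compute term by term over conjugacy classes (|C| * chi_1(C) * conj(chi_2(C))):
  1*(1)*conj(1) + 1*(1)*conj(1) + 2*(1)*conj(1) + 2*(1)*conj(1) + 2*(1)*conj(1) + 4*(1)*conj(-1) + 4*(1)*conj(-1)
  = (1) + (1) + (2) + (2) + (2) + (-4) + (-4)
  = 0.
Dividing by |G| = 16 gives 0/16 = 0, matching the row-orthogonality relation <chi_1, chi_2> = [chi_1 = chi_2].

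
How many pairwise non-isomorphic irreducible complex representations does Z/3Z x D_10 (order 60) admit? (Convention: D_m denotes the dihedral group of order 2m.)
24

Solution. The number of irreducible complex representations of a finite group equals its number of conjugacy classes. For a direct product, #classes(G x H) = #classes(G) * #classes(H). Z/3Z has 3 classes (abelian), D_10 has 8 classes, so 3 * 8 = 24, so Z/3Z x D_10 (order 60) has exactly 24 irreducible complex representations.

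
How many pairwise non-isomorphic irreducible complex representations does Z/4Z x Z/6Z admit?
24

Argument: The number of irreducible complex representations of a finite group equals its number of conjugacy classes. Z/4Z x Z/6Z is abelian of order 24, so every element is its own conjugacy class: 24 classes, so Z/4Z x Z/6Z (order 24) has exactly 24 irreducible complex representations.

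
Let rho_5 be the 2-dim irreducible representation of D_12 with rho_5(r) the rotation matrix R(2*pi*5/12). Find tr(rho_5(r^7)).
chi_{rho_5}(r^7) = 2*cos(2*pi*5*7/12) = sqrt(3)

Explanation: rho_5(r^7) is rotation by angle 2*pi*5*7/12, whose trace is 2*cos(2*pi*5*7/12) = sqrt(3).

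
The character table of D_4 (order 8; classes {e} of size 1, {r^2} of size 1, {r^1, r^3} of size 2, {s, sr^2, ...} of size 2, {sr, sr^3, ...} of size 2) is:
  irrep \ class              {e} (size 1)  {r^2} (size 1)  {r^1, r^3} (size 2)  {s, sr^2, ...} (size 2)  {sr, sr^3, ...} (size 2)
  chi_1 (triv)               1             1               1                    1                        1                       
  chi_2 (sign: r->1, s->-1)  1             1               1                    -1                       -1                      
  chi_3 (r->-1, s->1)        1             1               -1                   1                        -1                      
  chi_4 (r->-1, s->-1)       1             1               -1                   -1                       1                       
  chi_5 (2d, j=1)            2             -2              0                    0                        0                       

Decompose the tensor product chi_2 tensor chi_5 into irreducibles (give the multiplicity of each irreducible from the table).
chi_2 tensor chi_5 = chi_5 (all other irreducibles have multiplicity 0).

Proof sketch: The character of a tensor product is the pointwise product (chi_2 * chi_5)(C) = chi_2(C) * chi_5(C):
  {e}: (1)*(2), {r^2}: (1)*(-2), {r^1, r^3}: (1)*(0), {s, sr^2, ...}: (-1)*(0), {sr, sr^3, ...}: (-1)*(0)
so (chi_2 * chi_5) takes values
  {e} -> 2, {r^2} -> -2, {r^1, r^3} -> 0, {s, sr^2, ...} -> 0, {sr, sr^3, ...} -> 0.
Now take the inner product of this character with each irreducible chi from the table, <chi_2*chi_5, chi> = (1/8) sum_C |C| (chi_2*chi_5)(C) conj(chi(C)):
  <chi_2*chi_5, chi_1> = (1/8)[1*(2)*conj(1) + 1*(-2)*conj(1) + 2*(0)*conj(1) + 2*(0)*conj(1) + 2*(0)*conj(1)]
      = (1/8)[(2) + (-2) + (0) + (0) + (0)] = 0/8 = 0
  <chi_2*chi_5, chi_2> = (1/8)[1*(2)*conj(1) + 1*(-2)*conj(1) + 2*(0)*conj(1) + 2*(0)*conj(-1) + 2*(0)*conj(-1)]
      = (1/8)[(2) + (-2) + (0) + (0) + (0)] = 0/8 = 0
  <chi_2*chi_5, chi_3> = (1/8)[1*(2)*conj(1) + 1*(-2)*conj(1) + 2*(0)*conj(-1) + 2*(0)*conj(1) + 2*(0)*conj(-1)]
      = (1/8)[(2) + (-2) + (0) + (0) + (0)] = 0/8 = 0
  <chi_2*chi_5, chi_4> = (1/8)[1*(2)*conj(1) + 1*(-2)*conj(1) + 2*(0)*conj(-1) + 2*(0)*conj(-1) + 2*(0)*conj(1)]
      = (1/8)[(2) + (-2) + (0) + (0) + (0)] = 0/8 = 0
  <chi_2*chi_5, chi_5> = (1/8)[1*(2)*conj(2) + 1*(-2)*conj(-2) + 2*(0)*conj(0) + 2*(0)*conj(0) + 2*(0)*conj(0)]
      = (1/8)[(4) + (4) + (0) + (0) + (0)] = 8/8 = 1
Hence the multiplicities are chi_5: 1. Dimension check: dim(chi_2)*dim(chi_5) = 1*2 = 2 and sum (mult * dim) = 1*2 = 2.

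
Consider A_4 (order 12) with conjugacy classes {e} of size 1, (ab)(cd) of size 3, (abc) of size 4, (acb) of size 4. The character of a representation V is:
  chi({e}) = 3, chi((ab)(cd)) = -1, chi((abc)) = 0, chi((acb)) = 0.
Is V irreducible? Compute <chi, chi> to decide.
Irreducible: <chi, chi> = 1.

Working: <chi, chi> = (1/|G|) sum_C |C| * |chi(C)|^2 = (1/12)[1*|3|^2 + 3*|-1|^2 + 4*|0|^2 + 4*|0|^2]
  = (1/12)[(9) + (3) + (0) + (0)] = 12/12 = 1.
(Exp terms are combined using exp(i*s)*conj(exp(i*t)) = exp(i*(s-t)), and sums of them are collapsed using the identity that for every m > 1 the m distinct m-th roots of unity sum to 0, e.g. 1 + exp(2*I*pi/3) + exp(-2*I*pi/3) = 0.)
A character is irreducible iff <chi, chi> = 1, so this representation is irreducible.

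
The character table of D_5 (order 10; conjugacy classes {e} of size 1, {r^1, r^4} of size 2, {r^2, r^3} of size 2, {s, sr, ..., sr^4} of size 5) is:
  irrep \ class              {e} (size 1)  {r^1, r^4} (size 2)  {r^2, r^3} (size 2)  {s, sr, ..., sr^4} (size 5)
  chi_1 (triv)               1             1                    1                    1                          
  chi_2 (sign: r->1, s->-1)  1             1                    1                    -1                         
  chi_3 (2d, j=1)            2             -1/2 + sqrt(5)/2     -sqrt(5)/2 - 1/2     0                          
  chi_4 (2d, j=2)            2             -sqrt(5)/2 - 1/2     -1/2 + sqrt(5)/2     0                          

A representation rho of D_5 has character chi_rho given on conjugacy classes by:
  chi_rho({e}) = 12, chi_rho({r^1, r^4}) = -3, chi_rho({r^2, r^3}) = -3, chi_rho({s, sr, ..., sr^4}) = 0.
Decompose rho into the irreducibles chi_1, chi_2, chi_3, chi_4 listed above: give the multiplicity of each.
Multiplicities: chi_1: 0, chi_2: 0, chi_3: 3, chi_4: 3.

Argument: Use <chi_rho, chi> = (1/|G|) sum_C |C| * chi_rho(C) * conj(chi(C)) with |G| = 10 for each irreducible chi in the table:
  <chi_rho, chi_1> = (1/10)[1*(12)*conj(1) + 2*(-3)*conj(1) + 2*(-3)*conj(1) + 5*(0)*conj(1)]
      = (1/10)[(12) + (-6) + (-6) + (0)] = 0/10 = 0
  <chi_rho, chi_2> = (1/10)[1*(12)*conj(1) + 2*(-3)*conj(1) + 2*(-3)*conj(1) + 5*(0)*conj(-1)]
      = (1/10)[(12) + (-6) + (-6) + (0)] = 0/10 = 0
  <chi_rho, chi_3> = (1/10)[1*(12)*conj(2) + 2*(-3)*conj(-1/2 + sqrt(5)/2) + 2*(-3)*conj(-sqrt(5)/2 - 1/2) + 5*(0)*conj(0)]
      = (1/10)[(24) + (3 - 3*sqrt(5)) + (3 + 3*sqrt(5)) + (0)] = 30/10 = 3
  <chi_rho, chi_4> = (1/10)[1*(12)*conj(2) + 2*(-3)*conj(-sqrt(5)/2 - 1/2) + 2*(-3)*conj(-1/2 + sqrt(5)/2) + 5*(0)*conj(0)]
      = (1/10)[(24) + (3 + 3*sqrt(5)) + (3 - 3*sqrt(5)) + (0)] = 30/10 = 3
Dimension check: dim(rho) = sum (mult * dim) = 0*1 + 0*1 + 3*2 + 3*2 = 12 = chi_rho(e) = 12.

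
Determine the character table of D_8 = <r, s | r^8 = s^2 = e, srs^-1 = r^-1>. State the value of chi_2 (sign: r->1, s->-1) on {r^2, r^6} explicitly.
Conjugacy classes: {e} of size 1, {r^4} of size 1, {r^1, r^7} of size 2, {r^2, r^6} of size 2, {r^3, r^5} of size 2, {s, sr^2, ...} of size 4, {sr, sr^3, ...} of size 4.
Character table:
  irrep \ class              {e} (size 1)  {r^4} (size 1)  {r^1, r^7} (size 2)  {r^2, r^6} (size 2)  {r^3, r^5} (size 2)  {s, sr^2, ...} (size 4)  {sr, sr^3, ...} (size 4)
  chi_1 (triv)               1             1               1                    1                    1                    1                        1                       
  chi_2 (sign: r->1, s->-1)  1             1               1                    1                    1                    -1                       -1                      
  chi_3 (r->-1, s->1)        1             1               -1                   1                    -1                   1                        -1                      
  chi_4 (r->-1, s->-1)       1             1               -1                   1                    -1                   -1                       1                       
  chi_5 (2d, j=1)            2             -2              sqrt(2)              0                    -sqrt(2)             0                        0                       
  chi_6 (2d, j=2)            2             2               0                    -2                   0                    0                        0                       
  chi_7 (2d, j=3)            2             -2              -sqrt(2)             0                    sqrt(2)              0                        0                       

Spot check: chi_2 (sign: r->1, s->-1) on {r^2, r^6} = 1.

Explanation: D_8 has order 2*8 = 16 with 7 conjugacy classes, hence 7 irreducibles. Sum of squared dims 1 + 1 + 1 + 1 + 4 + 4 + 4 = 16 = |G|. Linear characters come from the abelianisation; the 2-dimensional irreps have character r^k -> 2*cos(2*pi*j*k/8), reflections -> 0.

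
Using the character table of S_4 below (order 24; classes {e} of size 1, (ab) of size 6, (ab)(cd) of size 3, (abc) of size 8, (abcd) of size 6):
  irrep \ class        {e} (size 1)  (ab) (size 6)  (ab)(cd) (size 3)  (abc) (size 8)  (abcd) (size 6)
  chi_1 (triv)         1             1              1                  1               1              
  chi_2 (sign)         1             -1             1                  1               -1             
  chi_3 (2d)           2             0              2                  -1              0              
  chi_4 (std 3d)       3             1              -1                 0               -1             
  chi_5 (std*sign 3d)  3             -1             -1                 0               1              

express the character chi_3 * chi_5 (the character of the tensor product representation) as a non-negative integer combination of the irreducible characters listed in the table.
chi_3 tensor chi_5 = chi_4 + chi_5 (all other irreducibles have multiplicity 0).

Explanation: The character of a tensor product is the pointwise product (chi_3 * chi_5)(C) = chi_3(C) * chi_5(C):
  {e}: (2)*(3), (ab): (0)*(-1), (ab)(cd): (2)*(-1), (abc): (-1)*(0), (abcd): (0)*(1)
so (chi_3 * chi_5) takes values
  {e} -> 6, (ab) -> 0, (ab)(cd) -> -2, (abc) -> 0, (abcd) -> 0.
Now take the inner product of this character with each irreducible chi from the table, <chi_3*chi_5, chi> = (1/24) sum_C |C| (chi_3*chi_5)(C) conj(chi(C)):
  <chi_3*chi_5, chi_1> = (1/24)[1*(6)*conj(1) + 6*(0)*conj(1) + 3*(-2)*conj(1) + 8*(0)*conj(1) + 6*(0)*conj(1)]
      = (1/24)[(6) + (0) + (-6) + (0) + (0)] = 0/24 = 0
  <chi_3*chi_5, chi_2> = (1/24)[1*(6)*conj(1) + 6*(0)*conj(-1) + 3*(-2)*conj(1) + 8*(0)*conj(1) + 6*(0)*conj(-1)]
      = (1/24)[(6) + (0) + (-6) + (0) + (0)] = 0/24 = 0
  <chi_3*chi_5, chi_3> = (1/24)[1*(6)*conj(2) + 6*(0)*conj(0) + 3*(-2)*conj(2) + 8*(0)*conj(-1) + 6*(0)*conj(0)]
      = (1/24)[(12) + (0) + (-12) + (0) + (0)] = 0/24 = 0
  <chi_3*chi_5, chi_4> = (1/24)[1*(6)*conj(3) + 6*(0)*conj(1) + 3*(-2)*conj(-1) + 8*(0)*conj(0) + 6*(0)*conj(-1)]
      = (1/24)[(18) + (0) + (6) + (0) + (0)] = 24/24 = 1
  <chi_3*chi_5, chi_5> = (1/24)[1*(6)*conj(3) + 6*(0)*conj(-1) + 3*(-2)*conj(-1) + 8*(0)*conj(0) + 6*(0)*conj(1)]
      = (1/24)[(18) + (0) + (6) + (0) + (0)] = 24/24 = 1
Hence the multiplicities are chi_4: 1, chi_5: 1. Dimension check: dim(chi_3)*dim(chi_5) = 2*3 = 6 and sum (mult * dim) = 1*3 + 1*3 = 6.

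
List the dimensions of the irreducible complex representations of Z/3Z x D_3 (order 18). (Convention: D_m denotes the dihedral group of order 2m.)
Dimensions: 1, 1, 1, 1, 1, 1, 2, 2, 2

Proof sketch: There are 9 irreducibles (= number of conjugacy classes). Their dimensions d_i satisfy sum d_i^2 = |G| = 18: 1 + 1 + 1 + 1 + 1 + 1 + 4 + 4 + 4 = 18. (For the product with Z/3Z: each of the 3 1-dim characters of Z/3Z tensors with each irrep of D_3, giving 3 copies of each D_3-dimension.)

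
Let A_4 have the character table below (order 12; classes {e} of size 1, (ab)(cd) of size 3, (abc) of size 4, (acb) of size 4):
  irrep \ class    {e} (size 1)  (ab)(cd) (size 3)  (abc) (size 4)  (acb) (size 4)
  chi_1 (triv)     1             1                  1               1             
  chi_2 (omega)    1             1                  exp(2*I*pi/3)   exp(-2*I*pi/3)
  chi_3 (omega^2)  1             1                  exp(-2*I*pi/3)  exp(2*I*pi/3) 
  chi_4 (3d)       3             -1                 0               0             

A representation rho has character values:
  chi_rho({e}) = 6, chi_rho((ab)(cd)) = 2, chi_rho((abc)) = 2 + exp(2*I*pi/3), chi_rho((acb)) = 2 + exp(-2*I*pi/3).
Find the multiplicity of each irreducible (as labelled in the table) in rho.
Multiplicities: chi_1: 2, chi_2: 1, chi_3: 0, chi_4: 1.

Use <chi_rho, chi> = (1/|G|) sum_C |C| * chi_rho(C) * conj(chi(C)) with |G| = 12 for each irreducible chi in the table:
  <chi_rho, chi_1> = (1/12)[1*(6)*conj(1) + 3*(2)*conj(1) + 4*(2 + exp(2*I*pi/3))*conj(1) + 4*(2 + exp(-2*I*pi/3))*conj(1)]
      = (1/12)[(6) + (6) + (8 + 4*exp(2*I*pi/3)) + (8 + 4*exp(-2*I*pi/3))] = 24/12 = 2
  <chi_rho, chi_2> = (1/12)[1*(6)*conj(1) + 3*(2)*conj(1) + 4*(2 + exp(2*I*pi/3))*conj(exp(2*I*pi/3)) + 4*(2 + exp(-2*I*pi/3))*conj(exp(-2*I*pi/3))]
      = (1/12)[(6) + (6) + (4 + 8*exp(-2*I*pi/3)) + (4 + 8*exp(2*I*pi/3))] = 12/12 = 1
  <chi_rho, chi_3> = (1/12)[1*(6)*conj(1) + 3*(2)*conj(1) + 4*(2 + exp(2*I*pi/3))*conj(exp(-2*I*pi/3)) + 4*(2 + exp(-2*I*pi/3))*conj(exp(2*I*pi/3))]
      = (1/12)[(6) + (6) + (4*exp(-2*I*pi/3) + 8*exp(2*I*pi/3)) + (8*exp(-2*I*pi/3) + 4*exp(2*I*pi/3))] = 0/12 = 0
  <chi_rho, chi_4> = (1/12)[1*(6)*conj(3) + 3*(2)*conj(-1) + 4*(2 + exp(2*I*pi/3))*conj(0) + 4*(2 + exp(-2*I*pi/3))*conj(0)]
      = (1/12)[(18) + (-6) + (0) + (0)] = 12/12 = 1
(Exp terms are combined using exp(i*s)*conj(exp(i*t)) = exp(i*(s-t)), and sums of them are collapsed using the identity that for every m > 1 the m distinct m-th roots of unity sum to 0, e.g. 1 + exp(2*I*pi/3) + exp(-2*I*pi/3) = 0.)
Dimension check: dim(rho) = sum (mult * dim) = 2*1 + 1*1 + 0*1 + 1*3 = 6 = chi_rho(e) = 6.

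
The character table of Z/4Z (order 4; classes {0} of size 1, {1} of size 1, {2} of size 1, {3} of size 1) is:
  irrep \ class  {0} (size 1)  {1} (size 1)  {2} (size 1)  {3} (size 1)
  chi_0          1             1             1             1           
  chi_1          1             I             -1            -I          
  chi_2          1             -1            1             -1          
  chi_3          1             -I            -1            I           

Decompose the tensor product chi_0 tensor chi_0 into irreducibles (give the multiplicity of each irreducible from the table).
chi_0 tensor chi_0 = chi_0 (all other irreducibles have multiplicity 0).

Reasoning: The character of a tensor product is the pointwise product (chi_0 * chi_0)(C) = chi_0(C) * chi_0(C):
  {0}: (1)*(1), {1}: (1)*(1), {2}: (1)*(1), {3}: (1)*(1)
so (chi_0 * chi_0) takes values
  {0} -> 1, {1} -> 1, {2} -> 1, {3} -> 1.
Now take the inner product of this character with each irreducible chi from the table, <chi_0*chi_0, chi> = (1/4) sum_C |C| (chi_0*chi_0)(C) conj(chi(C)):
  <chi_0*chi_0, chi_0> = (1/4)[1*(1)*conj(1) + 1*(1)*conj(1) + 1*(1)*conj(1) + 1*(1)*conj(1)]
      = (1/4)[(1) + (1) + (1) + (1)] = 4/4 = 1
  <chi_0*chi_0, chi_1> = (1/4)[1*(1)*conj(1) + 1*(1)*conj(I) + 1*(1)*conj(-1) + 1*(1)*conj(-I)]
      = (1/4)[(1) + (-I) + (-1) + (I)] = 0/4 = 0
  <chi_0*chi_0, chi_2> = (1/4)[1*(1)*conj(1) + 1*(1)*conj(-1) + 1*(1)*conj(1) + 1*(1)*conj(-1)]
      = (1/4)[(1) + (-1) + (1) + (-1)] = 0/4 = 0
  <chi_0*chi_0, chi_3> = (1/4)[1*(1)*conj(1) + 1*(1)*conj(-I) + 1*(1)*conj(-1) + 1*(1)*conj(I)]
      = (1/4)[(1) + (I) + (-1) + (-I)] = 0/4 = 0
(Exp terms are combined using exp(i*s)*conj(exp(i*t)) = exp(i*(s-t)), and sums of them are collapsed using the identity that for every m > 1 the m distinct m-th roots of unity sum to 0, e.g. 1 + exp(2*I*pi/3) + exp(-2*I*pi/3) = 0.)
Hence the multiplicities are chi_0: 1. Dimension check: dim(chi_0)*dim(chi_0) = 1*1 = 1 and sum (mult * dim) = 1*1 = 1.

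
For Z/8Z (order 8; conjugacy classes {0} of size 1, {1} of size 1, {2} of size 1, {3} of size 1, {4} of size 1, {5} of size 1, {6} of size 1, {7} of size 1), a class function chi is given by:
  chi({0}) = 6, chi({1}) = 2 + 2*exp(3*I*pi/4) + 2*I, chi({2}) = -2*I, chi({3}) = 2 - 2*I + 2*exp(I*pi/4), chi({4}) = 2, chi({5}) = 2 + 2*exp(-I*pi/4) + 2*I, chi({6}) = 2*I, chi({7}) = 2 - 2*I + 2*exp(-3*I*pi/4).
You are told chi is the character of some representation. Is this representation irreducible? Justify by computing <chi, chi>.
Not irreducible (reducible): <chi, chi> = 12 > 1.

Argument: <chi, chi> = (1/|G|) sum_C |C| * |chi(C)|^2 = (1/8)[1*|6|^2 + 1*|2 + 2*exp(3*I*pi/4) + 2*I|^2 + 1*|-2*I|^2 + 1*|2 - 2*I + 2*exp(I*pi/4)|^2 + 1*|2|^2 + 1*|2 + 2*exp(-I*pi/4) + 2*I|^2 + 1*|2*I|^2 + 1*|2 - 2*I + 2*exp(-3*I*pi/4)|^2]
  = (1/8)[(36) + (12) + (4) + (12) + (4) + (12) + (4) + (12)] = 96/8 = 12.
(Exp terms are combined using exp(i*s)*conj(exp(i*t)) = exp(i*(s-t)), and sums of them are collapsed using the identity that for every m > 1 the m distinct m-th roots of unity sum to 0, e.g. 1 + exp(2*I*pi/3) + exp(-2*I*pi/3) = 0.)
A character is irreducible iff <chi, chi> = 1, so this representation is reducible.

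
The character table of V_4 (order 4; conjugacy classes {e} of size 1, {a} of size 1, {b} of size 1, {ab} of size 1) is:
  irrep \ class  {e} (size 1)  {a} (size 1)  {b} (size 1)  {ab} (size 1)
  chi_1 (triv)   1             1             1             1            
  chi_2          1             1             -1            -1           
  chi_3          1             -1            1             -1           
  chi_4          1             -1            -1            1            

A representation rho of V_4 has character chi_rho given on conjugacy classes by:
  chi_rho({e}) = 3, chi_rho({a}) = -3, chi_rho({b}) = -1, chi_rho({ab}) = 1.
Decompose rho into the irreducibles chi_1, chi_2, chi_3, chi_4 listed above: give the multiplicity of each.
Multiplicities: chi_1: 0, chi_2: 0, chi_3: 1, chi_4: 2.

Reasoning: Use <chi_rho, chi> = (1/|G|) sum_C |C| * chi_rho(C) * conj(chi(C)) with |G| = 4 for each irreducible chi in the table:
  <chi_rho, chi_1> = (1/4)[1*(3)*conj(1) + 1*(-3)*conj(1) + 1*(-1)*conj(1) + 1*(1)*conj(1)]
      = (1/4)[(3) + (-3) + (-1) + (1)] = 0/4 = 0
  <chi_rho, chi_2> = (1/4)[1*(3)*conj(1) + 1*(-3)*conj(1) + 1*(-1)*conj(-1) + 1*(1)*conj(-1)]
      = (1/4)[(3) + (-3) + (1) + (-1)] = 0/4 = 0
  <chi_rho, chi_3> = (1/4)[1*(3)*conj(1) + 1*(-3)*conj(-1) + 1*(-1)*conj(1) + 1*(1)*conj(-1)]
      = (1/4)[(3) + (3) + (-1) + (-1)] = 4/4 = 1
  <chi_rho, chi_4> = (1/4)[1*(3)*conj(1) + 1*(-3)*conj(-1) + 1*(-1)*conj(-1) + 1*(1)*conj(1)]
      = (1/4)[(3) + (3) + (1) + (1)] = 8/4 = 2
Dimension check: dim(rho) = sum (mult * dim) = 0*1 + 0*1 + 1*1 + 2*1 = 3 = chi_rho(e) = 3.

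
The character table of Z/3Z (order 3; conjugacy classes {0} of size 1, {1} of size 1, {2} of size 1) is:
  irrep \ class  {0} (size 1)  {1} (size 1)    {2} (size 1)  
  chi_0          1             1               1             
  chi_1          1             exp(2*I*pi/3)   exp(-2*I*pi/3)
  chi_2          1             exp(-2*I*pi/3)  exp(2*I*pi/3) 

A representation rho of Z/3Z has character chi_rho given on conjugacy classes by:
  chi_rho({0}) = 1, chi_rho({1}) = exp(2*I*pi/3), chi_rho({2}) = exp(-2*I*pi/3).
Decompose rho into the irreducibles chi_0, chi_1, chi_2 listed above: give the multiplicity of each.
Multiplicities: chi_0: 0, chi_1: 1, chi_2: 0.

Justification: Use <chi_rho, chi> = (1/|G|) sum_C |C| * chi_rho(C) * conj(chi(C)) with |G| = 3 for each irreducible chi in the table:
  <chi_rho, chi_0> = (1/3)[1*(1)*conj(1) + 1*(exp(2*I*pi/3))*conj(1) + 1*(exp(-2*I*pi/3))*conj(1)]
      = (1/3)[(1) + (exp(2*I*pi/3)) + (exp(-2*I*pi/3))] = 0/3 = 0
  <chi_rho, chi_1> = (1/3)[1*(1)*conj(1) + 1*(exp(2*I*pi/3))*conj(exp(2*I*pi/3)) + 1*(exp(-2*I*pi/3))*conj(exp(-2*I*pi/3))]
      = (1/3)[(1) + (1) + (1)] = 3/3 = 1
  <chi_rho, chi_2> = (1/3)[1*(1)*conj(1) + 1*(exp(2*I*pi/3))*conj(exp(-2*I*pi/3)) + 1*(exp(-2*I*pi/3))*conj(exp(2*I*pi/3))]
      = (1/3)[(1) + (exp(-2*I*pi/3)) + (exp(2*I*pi/3))] = 0/3 = 0
(Exp terms are combined using exp(i*s)*conj(exp(i*t)) = exp(i*(s-t)), and sums of them are collapsed using the identity that for every m > 1 the m distinct m-th roots of unity sum to 0, e.g. 1 + exp(2*I*pi/3) + exp(-2*I*pi/3) = 0.)
Dimension check: dim(rho) = sum (mult * dim) = 0*1 + 1*1 + 0*1 = 1 = chi_rho(e) = 1.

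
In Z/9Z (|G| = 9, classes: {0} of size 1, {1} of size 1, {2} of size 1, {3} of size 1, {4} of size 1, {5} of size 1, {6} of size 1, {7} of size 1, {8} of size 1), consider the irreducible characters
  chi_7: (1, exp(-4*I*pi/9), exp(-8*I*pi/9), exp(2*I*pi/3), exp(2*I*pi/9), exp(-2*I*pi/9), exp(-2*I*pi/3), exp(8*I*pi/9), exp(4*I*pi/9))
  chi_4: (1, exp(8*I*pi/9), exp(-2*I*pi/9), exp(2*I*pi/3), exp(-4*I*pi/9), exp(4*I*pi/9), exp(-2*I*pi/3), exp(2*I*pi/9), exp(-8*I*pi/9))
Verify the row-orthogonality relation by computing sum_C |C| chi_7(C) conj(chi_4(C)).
Sum = 0; so <chi_7, chi_4> = 0 (distinct irreducibles are orthogonal).

Solution. Compute term by term over conjugacy classes (|C| * chi_7(C) * conj(chi_4(C))):
  1*(1)*conj(1) + 1*(exp(-4*I*pi/9))*conj(exp(8*I*pi/9)) + 1*(exp(-8*I*pi/9))*conj(exp(-2*I*pi/9)) + 1*(exp(2*I*pi/3))*conj(exp(2*I*pi/3)) + 1*(exp(2*I*pi/9))*conj(exp(-4*I*pi/9)) + 1*(exp(-2*I*pi/9))*conj(exp(4*I*pi/9)) + 1*(exp(-2*I*pi/3))*conj(exp(-2*I*pi/3)) + 1*(exp(8*I*pi/9))*conj(exp(2*I*pi/9)) + 1*(exp(4*I*pi/9))*conj(exp(-8*I*pi/9))
  = (1) + (exp(2*I*pi/3)) + (exp(-2*I*pi/3)) + (1) + (exp(2*I*pi/3)) + (exp(-2*I*pi/3)) + (1) + (exp(2*I*pi/3)) + (exp(-2*I*pi/3))
  = 0.
(Exp terms are combined using exp(i*s)*conj(exp(i*t)) = exp(i*(s-t)), and sums of them are collapsed using the identity that for every m > 1 the m distinct m-th roots of unity sum to 0, e.g. 1 + exp(2*I*pi/3) + exp(-2*I*pi/3) = 0.)
Dividing by |G| = 9 gives 0/9 = 0, matching the row-orthogonality relation <chi_7, chi_4> = [chi_7 = chi_4].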